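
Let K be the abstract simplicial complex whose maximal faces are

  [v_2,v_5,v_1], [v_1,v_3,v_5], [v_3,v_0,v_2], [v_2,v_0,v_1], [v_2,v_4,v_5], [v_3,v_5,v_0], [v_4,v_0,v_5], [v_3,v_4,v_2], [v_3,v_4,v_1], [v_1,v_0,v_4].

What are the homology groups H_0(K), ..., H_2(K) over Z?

H_0 = Z,  H_1 = Z/2,  H_2 = 0.

Fix the vertex order v_0 < v_1 < v_2 < v_3 < v_4 < v_5 and write every simplex with vertices in increasing order. Then dim K = 2 and the simplices of K are:

  0-simplices (6): [v_0], [v_1], [v_2], [v_3], [v_4], [v_5]
  1-simplices (15): (15 of them)
  2-simplices (10): [v_0,v_1,v_2], [v_0,v_1,v_4], [v_0,v_2,v_3], [v_0,v_3,v_5], [v_0,v_4,v_5], [v_1,v_2,v_5], [v_1,v_3,v_4], [v_1,v_3,v_5], [v_2,v_3,v_4], [v_2,v_4,v_5]

Hence C_0 ≅ Z^6, C_1 ≅ Z^15, C_2 ≅ Z^10.

∂_1: C_1 → C_0 sends each edge [p,q] (with p < q) to q − p.
This gives a 6×15 integer matrix of rank 5; reducing to Smith normal form yields diagonal entries (1,1,1,1,1).

The boundary map ∂_2: C_2 → C_1 sends each 2-simplex [p,q,r] to [q,r] − [p,r] + [p,q]. For instance
  ∂[v_1,v_3,v_4] = [v_3,v_4] − [v_1,v_4] + [v_1,v_3],
  ∂[v_2,v_4,v_5] = [v_4,v_5] − [v_2,v_5] + [v_2,v_4].
The resulting 15×10 matrix has rank 10, and its Smith normal form has invariant factors (1,1,1,1,1,1,1,1,1,2).

From H_k ≅ ker(∂_k) / im(∂_{k+1}) we obtain:

  H_0: rank C_0 − rank ∂_1 = 6 − 5 = 1, and the invariant factors of ∂_1 are all 1, so H_0 ≅ Z.
  H_1: rank ker ∂_1 − rank ∂_2 = (15 − 5) − 10 = 0, and ∂_2 has invariant factor 2 > 1, so H_1 ≅ Z/2.
  H_2: rank ker ∂_2 − rank ∂_3 = (10 − 10) − 0 = 0, and there is no ∂_3, so H_2 ≅ 0.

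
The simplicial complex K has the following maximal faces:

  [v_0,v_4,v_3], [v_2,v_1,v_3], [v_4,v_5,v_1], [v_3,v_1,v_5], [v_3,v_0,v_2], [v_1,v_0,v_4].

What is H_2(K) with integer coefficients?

H_2 = 0.

Fix the vertex order v_0 < v_1 < v_2 < v_3 < v_4 < v_5 and write every simplex with vertices in increasing order. Then dim K = 2 and the simplices of K are:

  0-simplices (6): [v_0], [v_1], [v_2], [v_3], [v_4], [v_5]
  1-simplices (12): [v_0,v_1], [v_0,v_2], [v_0,v_3], [v_0,v_4], [v_1,v_2], [v_1,v_3], [v_1,v_4], [v_1,v_5], [v_2,v_3], [v_3,v_4], [v_3,v_5], [v_4,v_5]
  2-simplices (6): [v_0,v_1,v_4], [v_0,v_2,v_3], [v_0,v_3,v_4], [v_1,v_2,v_3], [v_1,v_3,v_5], [v_1,v_4,v_5]

giving chain groups C_0 ≅ Z^6, C_1 ≅ Z^12, C_2 ≅ Z^6.

The boundary map ∂_1: C_1 → C_0 sends each edge [p,q] (with p < q) to q − p. For instance
  ∂[v_1,v_5] = [v_5] − [v_1].
The 6×12 boundary matrix has rank 5 and Smith normal form diag(1,1,1,1,1).

∂_2: C_2 → C_1 maps a triangle to the signed sum of its edges. For instance
  ∂[v_1,v_2,v_3] = [v_2,v_3] − [v_1,v_3] + [v_1,v_2],
  ∂[v_0,v_1,v_4] = [v_1,v_4] − [v_0,v_4] + [v_0,v_1].
The resulting 12×6 matrix has rank 6, and its Smith normal form has invariant factors (1,1,1,1,1,1).

Reading off H_k = ker ∂_k / im ∂_{k+1}:

  H_2: rank ker ∂_2 − rank ∂_3 = (6 − 6) − 0 = 0, and there is no ∂_3, so H_2 ≅ 0.

(K is a triangulation of the cylinder S^1 x I.)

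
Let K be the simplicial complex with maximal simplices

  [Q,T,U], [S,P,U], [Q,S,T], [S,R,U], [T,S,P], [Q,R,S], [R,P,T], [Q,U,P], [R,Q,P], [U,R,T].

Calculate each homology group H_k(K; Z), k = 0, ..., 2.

H_0 ≅ Z,  H_1 ≅ Z/2,  H_2 = 0.

Take the total order P < Q < R < S < T < U on the vertex set. Then K (dimension 2) consists of the simplices:

  0-simplices (6): P, Q, R, S, T, U
  1-simplices (15): PQ, PR, PS, PT, PU, QR, QS, QT, QU, RS, RT, RU, ST, SU, TU
  2-simplices (10): PQR, PQU, PRT, PST, PSU, QRS, QST, QTU, RSU, RTU

giving chain groups C_0 ≅ Z^6, C_1 ≅ Z^15, C_2 ≅ Z^10.

Boundary ∂_1: C_1 → C_0 is given by ∂[p,q] = [q] − [p]. For instance
  ∂ST = T − S.
This gives a 6×15 integer matrix of rank 5; reducing to Smith normal form yields diagonal entries (1,1,1,1,1).

Boundary ∂_2: C_2 → C_1 maps a triangle to the signed sum of its edges. For instance
  ∂QTU = TU − QU + QT,
  ∂PQU = QU − PU + PQ.
The resulting 15×10 matrix has rank 10, and its Smith normal form has invariant factors (1,1,1,1,1,1,1,1,1,2).

Reading off H_k = ker ∂_k / im ∂_{k+1}:

  H_0: rank C_0 − rank ∂_1 = 6 − 5 = 1, and the invariant factors of ∂_1 are all 1, so H_0 = Z.
  H_1: rank ker ∂_1 − rank ∂_2 = (15 − 5) − 10 = 0, and ∂_2 has invariant factor 2 > 1, so H_1 = Z/2.
  H_2: rank ker ∂_2 − rank ∂_3 = (10 − 10) − 0 = 0, and there is no ∂_3, so H_2 = 0.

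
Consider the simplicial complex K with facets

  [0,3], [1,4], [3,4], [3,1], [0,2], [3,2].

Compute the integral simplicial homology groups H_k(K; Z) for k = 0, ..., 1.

H_0 ≅ Z,  H_1 ≅ Z^2.

Take the total order 0 < 1 < 2 < 3 < 4 on the vertex set. Then K (dimension 1) consists of the simplices:

  0-simplices (5): [0], [1], [2], [3], [4]
  1-simplices (6): [0,2], [0,3], [1,3], [1,4], [2,3], [3,4]

so the chain groups are C_0 ≅ Z^5, C_1 ≅ Z^6.

∂_1: C_1 → C_0 sends each edge [p,q] (with p < q) to q − p. For instance
  ∂[0,3] = [3] − [0].
The resulting 5×6 matrix has rank 4, and its Smith normal form has invariant factors (1,1,1,1).

Now H_k = ker ∂_k / im ∂_{k+1}, so:

  H_0: rank C_0 − rank ∂_1 = 5 − 4 = 1, and the invariant factors of ∂_1 are all 1, so H_0 ≅ Z.
  H_1: rank ker ∂_1 − rank ∂_2 = (6 − 4) − 0 = 2, and there is no ∂_2, so H_1 ≅ Z^2.

(K is a triangulation of a wedge of 2 circles.)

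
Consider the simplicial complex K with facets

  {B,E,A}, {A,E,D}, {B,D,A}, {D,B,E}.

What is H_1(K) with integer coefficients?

H_1 ≅ 0.

We work with the vertex ordering A < B < D < E. The simplices of K, each written with vertices in increasing order, are:

  0-simplices (4): A, B, D, E
  1-simplices (6): AB, AD, AE, BD, BE, DE
  2-simplices (4): ABD, ABE, ADE, BDE

so the chain groups are C_0 ≅ Z^4, C_1 ≅ Z^6, C_2 ≅ Z^4.

Boundary ∂_1: C_1 → C_0 maps an edge to its endpoints' difference, ∂[p,q] = q − p. For instance
  ∂AD = D − A.
As a 4×6 matrix over Z this has rank 3, with invariant factors (1,1,1).

The boundary map ∂_2: C_2 → C_1 maps a triangle to the signed sum of its edges. For instance
  ∂ABD = BD − AD + AB,
  ∂ABE = BE − AE + AB.
The resulting 6×4 matrix has rank 3, and its Smith normal form has invariant factors (1,1,1).

Reading off H_k = ker ∂_k / im ∂_{k+1}:

  H_1: rank ker ∂_1 − rank ∂_2 = (6 − 3) − 3 = 0, and the invariant factors of ∂_2 are all 1, so H_1 ≅ 0.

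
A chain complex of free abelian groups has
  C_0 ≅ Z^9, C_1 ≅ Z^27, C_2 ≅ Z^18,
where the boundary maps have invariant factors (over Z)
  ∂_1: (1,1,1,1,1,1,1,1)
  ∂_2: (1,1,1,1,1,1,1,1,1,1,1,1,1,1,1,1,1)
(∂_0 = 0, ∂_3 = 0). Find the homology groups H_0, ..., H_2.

H_0 ≅ Z,  H_1 ≅ Z^2,  H_2 ≅ Z.

H_0: b_0 = 9 − 0 − 8 = 1; torsion from ∂_1 factors > 1: none. So H_0 ≅ Z.
H_1: b_1 = 27 − 8 − 17 = 2; torsion from ∂_2 factors > 1: none. So H_1 ≅ Z^2.
H_2: b_2 = 18 − 17 − 0 = 1; torsion from ∂_3 factors > 1: none. So H_2 ≅ Z.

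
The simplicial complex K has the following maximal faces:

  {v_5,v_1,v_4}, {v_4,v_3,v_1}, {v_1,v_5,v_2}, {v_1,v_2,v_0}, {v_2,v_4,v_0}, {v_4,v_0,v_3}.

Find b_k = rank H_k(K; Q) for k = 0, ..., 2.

Fix the vertex order v_0 < v_1 < v_2 < v_3 < v_4 < v_5 and write every simplex with vertices in increasing order. Then dim K = 2 and the simplices of K are:

  0-simplices (6): [v_0], [v_1], [v_2], [v_3], [v_4], [v_5]
  1-simplices (12): [v_0,v_1], [v_0,v_2], [v_0,v_3], [v_0,v_4], [v_1,v_2], [v_1,v_3], [v_1,v_4], [v_1,v_5], [v_2,v_4], [v_2,v_5], [v_3,v_4], [v_4,v_5]
  2-simplices (6): [v_0,v_1,v_2], [v_0,v_2,v_4], [v_0,v_3,v_4], [v_1,v_2,v_5], [v_1,v_3,v_4], [v_1,v_4,v_5]

so the chain groups are C_0 ≅ Z^6, C_1 ≅ Z^12, C_2 ≅ Z^6.

Boundary ∂_1: C_1 → C_0 sends each edge [p,q] (with p < q) to q − p.
As a 6×12 matrix over Z this has rank 5, with invariant factors (1,1,1,1,1).

Boundary ∂_2: C_2 → C_1 sends each 2-simplex [p,q,r] to [q,r] − [p,r] + [p,q]. For instance
  ∂[v_1,v_4,v_5] = [v_4,v_5] − [v_1,v_5] + [v_1,v_4],
  ∂[v_1,v_2,v_5] = [v_2,v_5] − [v_1,v_5] + [v_1,v_2].
This gives a 12×6 integer matrix of rank 6; reducing to Smith normal form yields diagonal entries (1,1,1,1,1,1).

Now H_k = ker ∂_k / im ∂_{k+1}, so:

  H_0: rank C_0 − rank ∂_1 = 6 − 5 = 1, and the invariant factors of ∂_1 are all 1, so H_0 ≅ Z.
  H_1: rank ker ∂_1 − rank ∂_2 = (12 − 5) − 6 = 1, and the invariant factors of ∂_2 are all 1, so H_1 ≅ Z.
  H_2: rank ker ∂_2 − rank ∂_3 = (6 − 6) − 0 = 0, and there is no ∂_3, so H_2 ≅ 0.

Hence the Betti numbers are b_0 = 1, b_1 = 1, b_2 = 0.

b_0 = 1, b_1 = 1, b_2 = 0.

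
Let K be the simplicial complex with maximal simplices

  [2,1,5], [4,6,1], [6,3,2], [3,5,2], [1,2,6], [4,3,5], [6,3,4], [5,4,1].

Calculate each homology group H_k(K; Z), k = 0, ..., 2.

H_0 = Z,  H_1 = 0,  H_2 = Z.

Fix the vertex order 1 < 2 < 3 < 4 < 5 < 6 and write every simplex with vertices in increasing order. Then dim K = 2 and the simplices of K are:

  0-simplices (6): [1], [2], [3], [4], [5], [6]
  1-simplices (12): [1,2], [1,4], [1,5], [1,6], [2,3], [2,5], [2,6], [3,4], [3,5], [3,6], [4,5], [4,6]
  2-simplices (8): [1,2,5], [1,2,6], [1,4,5], [1,4,6], [2,3,5], [2,3,6], [3,4,5], [3,4,6]

giving chain groups C_0 ≅ Z^6, C_1 ≅ Z^12, C_2 ≅ Z^8.

Boundary ∂_1: C_1 → C_0 maps an edge to its endpoints' difference, ∂[p,q] = q − p. For instance
  ∂[2,3] = [3] − [2].
The resulting 6×12 matrix has rank 5, and its Smith normal form has invariant factors (1,1,1,1,1).

Boundary ∂_2: C_2 → C_1 maps a triangle to the signed sum of its edges. For instance
  ∂[2,3,5] = [3,5] − [2,5] + [2,3],
  ∂[1,4,6] = [4,6] − [1,6] + [1,4].
As a 12×8 matrix over Z this has rank 7, with invariant factors (1,1,1,1,1,1,1).

Reading off H_k = ker ∂_k / im ∂_{k+1}:

  H_0: rank C_0 − rank ∂_1 = 6 − 5 = 1, and the invariant factors of ∂_1 are all 1, so H_0 ≅ Z.
  H_1: rank ker ∂_1 − rank ∂_2 = (12 − 5) − 7 = 0, and the invariant factors of ∂_2 are all 1, so H_1 ≅ 0.
  H_2: rank ker ∂_2 − rank ∂_3 = (8 − 7) − 0 = 1, and there is no ∂_3, so H_2 ≅ Z.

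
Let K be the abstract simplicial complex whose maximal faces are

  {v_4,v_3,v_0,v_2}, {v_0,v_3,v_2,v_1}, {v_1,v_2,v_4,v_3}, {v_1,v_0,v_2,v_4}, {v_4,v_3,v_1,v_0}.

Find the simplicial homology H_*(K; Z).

Fix the vertex order v_0 < v_1 < v_2 < v_3 < v_4 and write every simplex with vertices in increasing order. Then dim K = 3 and the simplices of K are:

  0-simplices (5): [v_0], [v_1], [v_2], [v_3], [v_4]
  1-simplices (10): [v_0,v_1], [v_0,v_2], [v_0,v_3], [v_0,v_4], [v_1,v_2], [v_1,v_3], [v_1,v_4], [v_2,v_3], [v_2,v_4], [v_3,v_4]
  2-simplices (10): [v_0,v_1,v_2], [v_0,v_1,v_3], [v_0,v_1,v_4], [v_0,v_2,v_3], [v_0,v_2,v_4], [v_0,v_3,v_4], [v_1,v_2,v_3], [v_1,v_2,v_4], [v_1,v_3,v_4], [v_2,v_3,v_4]
  3-simplices (5): [v_0,v_1,v_2,v_3], [v_0,v_1,v_2,v_4], [v_0,v_1,v_3,v_4], [v_0,v_2,v_3,v_4], [v_1,v_2,v_3,v_4]

Hence C_0 ≅ Z^5, C_1 ≅ Z^10, C_2 ≅ Z^10, C_3 ≅ Z^5.

∂_1: C_1 → C_0 maps an edge to its endpoints' difference, ∂[p,q] = q − p. For instance
  ∂[v_1,v_2] = [v_2] − [v_1].
The 5×10 boundary matrix has rank 4 and Smith normal form diag(1,1,1,1).

∂_2: C_2 → C_1 maps a triangle to the signed sum of its edges. For instance
  ∂[v_1,v_2,v_3] = [v_2,v_3] − [v_1,v_3] + [v_1,v_2],
  ∂[v_1,v_2,v_4] = [v_2,v_4] − [v_1,v_4] + [v_1,v_2].
This gives a 10×10 integer matrix of rank 6; reducing to Smith normal form yields diagonal entries (1,1,1,1,1,1).

The boundary map ∂_3: C_3 → C_2 sends each 3-simplex σ to the alternating sum Σ_i (−1)^i (σ with its i-th vertex removed). For instance
  ∂[v_0,v_2,v_3,v_4] = [v_2,v_3,v_4] − [v_0,v_3,v_4] + [v_0,v_2,v_4] − [v_0,v_2,v_3],
  ∂[v_1,v_2,v_3,v_4] = [v_2,v_3,v_4] − [v_1,v_3,v_4] + [v_1,v_2,v_4] − [v_1,v_2,v_3].
This gives a 10×5 integer matrix of rank 4; reducing to Smith normal form yields diagonal entries (1,1,1,1).

Computing H_k = (kernel of ∂_k) / (image of ∂_{k+1}):

  H_0: rank C_0 − rank ∂_1 = 5 − 4 = 1, and the invariant factors of ∂_1 are all 1, so H_0 ≅ Z.
  H_1: rank ker ∂_1 − rank ∂_2 = (10 − 4) − 6 = 0, and the invariant factors of ∂_2 are all 1, so H_1 ≅ 0.
  H_2: rank ker ∂_2 − rank ∂_3 = (10 − 6) − 4 = 0, and the invariant factors of ∂_3 are all 1, so H_2 ≅ 0.
  H_3: rank ker ∂_3 − rank ∂_4 = (5 − 4) − 0 = 1, and there is no ∂_4, so H_3 ≅ Z.

As a check, the Euler characteristic is 5 − 10 + 10 − 5 = 0, which agrees with 1 − 0 + 0 − 1 = 0.

H_0 ≅ Z,  H_1 = 0,  H_2 = 0,  H_3 ≅ Z.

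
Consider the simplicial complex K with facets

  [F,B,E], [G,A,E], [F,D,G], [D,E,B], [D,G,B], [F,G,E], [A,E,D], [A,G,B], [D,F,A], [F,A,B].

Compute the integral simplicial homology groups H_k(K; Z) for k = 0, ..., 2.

We work with the vertex ordering A < B < D < E < F < G. The simplices of K, each written with vertices in increasing order, are:

  0-simplices (6): A, B, D, E, F, G
  1-simplices (15): AB, AD, AE, AF, AG, BD, BE, BF, BG, DE, DF, DG, EF, EG, FG
  2-simplices (10): ABF, ABG, ADE, ADF, AEG, BDE, BDG, BEF, DFG, EFG

so the chain groups are C_0 ≅ Z^6, C_1 ≅ Z^15, C_2 ≅ Z^10.

The boundary map ∂_1: C_1 → C_0 is given by ∂[p,q] = [q] − [p]. For instance
  ∂BG = G − B.
The resulting 6×15 matrix has rank 5, and its Smith normal form has invariant factors (1,1,1,1,1).

Boundary ∂_2: C_2 → C_1 acts by ∂[p,q,r] = [q,r] − [p,r] + [p,q]. For instance
  ∂ADE = DE − AE + AD,
  ∂AEG = EG − AG + AE.
As a 15×10 matrix over Z this has rank 10, with invariant factors (1,1,1,1,1,1,1,1,1,2).

Reading off H_k = ker ∂_k / im ∂_{k+1}:

  H_0: rank C_0 − rank ∂_1 = 6 − 5 = 1, and the invariant factors of ∂_1 are all 1, so H_0 = Z.
  H_1: rank ker ∂_1 − rank ∂_2 = (15 − 5) − 10 = 0, and ∂_2 has invariant factor 2 > 1, so H_1 = Z/2Z.
  H_2: rank ker ∂_2 − rank ∂_3 = (10 − 10) − 0 = 0, and there is no ∂_3, so H_2 = 0.

(K is a triangulation of the real projective plane RP^2.)

H_0 ≅ Z,  H_1 ≅ Z/2Z,  H_2 = 0.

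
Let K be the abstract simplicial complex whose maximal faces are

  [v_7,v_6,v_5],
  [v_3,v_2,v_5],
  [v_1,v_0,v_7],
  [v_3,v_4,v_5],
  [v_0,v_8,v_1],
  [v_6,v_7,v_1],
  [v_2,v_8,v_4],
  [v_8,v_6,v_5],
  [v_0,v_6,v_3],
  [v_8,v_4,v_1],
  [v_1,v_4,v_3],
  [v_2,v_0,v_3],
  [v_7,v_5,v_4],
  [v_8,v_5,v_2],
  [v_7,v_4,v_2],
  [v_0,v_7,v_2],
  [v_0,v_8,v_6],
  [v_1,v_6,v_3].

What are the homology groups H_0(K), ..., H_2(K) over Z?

We work with the vertex ordering v_0 < v_1 < v_2 < v_3 < v_4 < v_5 < v_6 < v_7 < v_8. The simplices of K, each written with vertices in increasing order, are:

  0-simplices (9): [v_0], [v_1], [v_2], [v_3], [v_4], [v_5], [v_6], [v_7], [v_8]
  1-simplices (27): (27 of them)
  2-simplices (18): (18 of them)

Hence C_0 ≅ Z^9, C_1 ≅ Z^27, C_2 ≅ Z^18.

The boundary map ∂_1: C_1 → C_0 sends each edge [p,q] (with p < q) to q − p.
This gives a 9×27 integer matrix of rank 8; reducing to Smith normal form yields diagonal entries (1,1,1,1,1,1,1,1).

Boundary ∂_2: C_2 → C_1 acts by ∂[p,q,r] = [q,r] − [p,r] + [p,q]. For instance
  ∂[v_0,v_2,v_7] = [v_2,v_7] − [v_0,v_7] + [v_0,v_2],
  ∂[v_0,v_1,v_8] = [v_1,v_8] − [v_0,v_8] + [v_0,v_1].
The 27×18 boundary matrix has rank 18 and Smith normal form diag(1,1,1,1,1,1,1,1,1,1,1,1,1,1,1,1,1,2).

Reading off H_k = ker ∂_k / im ∂_{k+1}:

  H_0: rank C_0 − rank ∂_1 = 9 − 8 = 1, and the invariant factors of ∂_1 are all 1, so H_0 = Z.
  H_1: rank ker ∂_1 − rank ∂_2 = (27 − 8) − 18 = 1, and ∂_2 has invariant factor 2 > 1, so H_1 = Z ⊕ Z/2Z.
  H_2: rank ker ∂_2 − rank ∂_3 = (18 − 18) − 0 = 0, and there is no ∂_3, so H_2 = 0.

As a check, the Euler characteristic is 9 − 27 + 18 = 0, which agrees with 1 − 1 + 0 = 0.
(K is a triangulation of the Klein bottle.)

H_0 ≅ Z,  H_1 ≅ Z ⊕ Z/2Z,  H_2 = 0.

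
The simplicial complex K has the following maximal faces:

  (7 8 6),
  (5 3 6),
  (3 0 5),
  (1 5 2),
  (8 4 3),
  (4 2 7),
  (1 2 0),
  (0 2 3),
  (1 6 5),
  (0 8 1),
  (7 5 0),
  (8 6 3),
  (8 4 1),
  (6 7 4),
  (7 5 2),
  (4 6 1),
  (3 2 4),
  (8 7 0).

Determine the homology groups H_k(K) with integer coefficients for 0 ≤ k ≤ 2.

H_0 ≅ Z,  H_1 ≅ Z ⊕ Z/2,  H_2 = 0.

Take the total order 0 < 1 < 2 < 3 < 4 < 5 < 6 < 7 < 8 on the vertex set. Then K (dimension 2) consists of the simplices:

  0-simplices (9): [0], [1], [2], [3], [4], [5], [6], [7], [8]
  1-simplices (27): (27 of them)
  2-simplices (18): [0,1,2], [0,1,8], [0,2,3], [0,3,5], [0,5,7], [0,7,8], [1,2,5], [1,4,6], [1,4,8], [1,5,6], [2,3,4], [2,4,7], [2,5,7], [3,4,8], [3,5,6], [3,6,8], [4,6,7], [6,7,8]

giving chain groups C_0 ≅ Z^9, C_1 ≅ Z^27, C_2 ≅ Z^18.

Boundary ∂_1: C_1 → C_0 maps an edge to its endpoints' difference, ∂[p,q] = q − p. For instance
  ∂[1,5] = [5] − [1].
As a 9×27 matrix over Z this has rank 8, with invariant factors (1,1,1,1,1,1,1,1).

Boundary ∂_2: C_2 → C_1 sends each 2-simplex [p,q,r] to [q,r] − [p,r] + [p,q]. For instance
  ∂[0,1,8] = [1,8] − [0,8] + [0,1],
  ∂[1,4,6] = [4,6] − [1,6] + [1,4].
The 27×18 boundary matrix has rank 18 and Smith normal form diag(1,1,1,1,1,1,1,1,1,1,1,1,1,1,1,1,1,2).

Reading off H_k = ker ∂_k / im ∂_{k+1}:

  H_0: rank C_0 − rank ∂_1 = 9 − 8 = 1, and the invariant factors of ∂_1 are all 1, so H_0 = Z.
  H_1: rank ker ∂_1 − rank ∂_2 = (27 − 8) − 18 = 1, and ∂_2 has invariant factor 2 > 1, so H_1 = Z ⊕ Z/2.
  H_2: rank ker ∂_2 − rank ∂_3 = (18 − 18) − 0 = 0, and there is no ∂_3, so H_2 = 0.

(K is a triangulation of the Klein bottle.)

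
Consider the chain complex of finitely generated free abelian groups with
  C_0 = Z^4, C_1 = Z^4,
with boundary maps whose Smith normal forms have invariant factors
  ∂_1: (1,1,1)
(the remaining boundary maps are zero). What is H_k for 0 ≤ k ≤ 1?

H_0 = Z,  H_1 = Z.

H_0: b_0 = 4 − 0 − 3 = 1; torsion from ∂_1 factors > 1: none. So H_0 = Z.
H_1: b_1 = 4 − 3 − 0 = 1; torsion from ∂_2 factors > 1: none. So H_1 = Z.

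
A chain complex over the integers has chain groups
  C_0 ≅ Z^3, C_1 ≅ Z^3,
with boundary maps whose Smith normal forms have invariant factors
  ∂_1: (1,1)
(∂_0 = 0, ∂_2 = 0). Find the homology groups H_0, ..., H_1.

H_0: b_0 = 3 − 0 − 2 = 1; torsion from ∂_1 factors > 1: none. So H_0 ≅ Z.
H_1: b_1 = 3 − 2 − 0 = 1; torsion from ∂_2 factors > 1: none. So H_1 ≅ Z.

H_0 ≅ Z,  H_1 ≅ Z.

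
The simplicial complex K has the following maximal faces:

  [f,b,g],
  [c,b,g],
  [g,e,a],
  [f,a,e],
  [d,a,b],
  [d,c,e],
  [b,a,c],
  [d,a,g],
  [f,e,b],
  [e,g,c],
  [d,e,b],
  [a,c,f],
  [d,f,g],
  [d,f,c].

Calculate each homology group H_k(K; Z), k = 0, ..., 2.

H_0 ≅ Z,  H_1 ≅ Z^2,  H_2 ≅ Z.

Take the total order a < b < c < d < e < f < g on the vertex set. Then K (dimension 2) consists of the simplices:

  0-simplices (7): a, b, c, d, e, f, g
  1-simplices (21): ab, ac, ad, ae, af, ag, bc, bd, be, bf, bg, cd, ce, cf, cg, de, df, dg, ef, eg, fg
  2-simplices (14): abc, abd, acf, adg, aef, aeg, bcg, bde, bef, bfg, cde, cdf, ceg, dfg

Hence C_0 ≅ Z^7, C_1 ≅ Z^21, C_2 ≅ Z^14.

Boundary ∂_1: C_1 → C_0 sends each edge [p,q] (with p < q) to q − p. For instance
  ∂be = e − b.
The 7×21 boundary matrix has rank 6 and Smith normal form diag(1,1,1,1,1,1).

Boundary ∂_2: C_2 → C_1 maps a triangle to the signed sum of its edges. For instance
  ∂aef = ef − af + ae,
  ∂ceg = eg − cg + ce.
The 21×14 boundary matrix has rank 13 and Smith normal form diag(1,1,1,1,1,1,1,1,1,1,1,1,1).

Computing H_k = (kernel of ∂_k) / (image of ∂_{k+1}):

  H_0: rank C_0 − rank ∂_1 = 7 − 6 = 1, and the invariant factors of ∂_1 are all 1, so H_0 = Z.
  H_1: rank ker ∂_1 − rank ∂_2 = (21 − 6) − 13 = 2, and the invariant factors of ∂_2 are all 1, so H_1 = Z^2.
  H_2: rank ker ∂_2 − rank ∂_3 = (14 − 13) − 0 = 1, and there is no ∂_3, so H_2 = Z.

As a check, the Euler characteristic is 7 − 21 + 14 = 0, which agrees with 1 − 2 + 1 = 0.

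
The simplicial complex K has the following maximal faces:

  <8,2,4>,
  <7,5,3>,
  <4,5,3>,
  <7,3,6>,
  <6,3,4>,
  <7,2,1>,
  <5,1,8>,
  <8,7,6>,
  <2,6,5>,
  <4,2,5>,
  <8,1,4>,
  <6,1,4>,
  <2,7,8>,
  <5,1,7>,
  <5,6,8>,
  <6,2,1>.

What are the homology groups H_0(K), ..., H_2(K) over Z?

We work with the vertex ordering 1 < 2 < 3 < 4 < 5 < 6 < 7 < 8. The simplices of K, each written with vertices in increasing order, are:

  0-simplices (8): [1], [2], [3], [4], [5], [6], [7], [8]
  1-simplices (24): (24 of them)
  2-simplices (16): [1,2,6], [1,2,7], [1,4,6], [1,4,8], [1,5,7], [1,5,8], [2,4,5], [2,4,8], [2,5,6], [2,7,8], [3,4,5], [3,4,6], [3,5,7], [3,6,7], [5,6,8], [6,7,8]

Hence C_0 ≅ Z^8, C_1 ≅ Z^24, C_2 ≅ Z^16.

∂_1: C_1 → C_0 maps an edge to its endpoints' difference, ∂[p,q] = q − p. For instance
  ∂[2,7] = [7] − [2].
The resulting 8×24 matrix has rank 7, and its Smith normal form has invariant factors (1,1,1,1,1,1,1).

∂_2: C_2 → C_1 acts by ∂[p,q,r] = [q,r] − [p,r] + [p,q]. For instance
  ∂[3,5,7] = [5,7] − [3,7] + [3,5],
  ∂[1,4,8] = [4,8] − [1,8] + [1,4].
As a 24×16 matrix over Z this has rank 15, with invariant factors (1,1,1,1,1,1,1,1,1,1,1,1,1,1,1).

Reading off H_k = ker ∂_k / im ∂_{k+1}:

  H_0: rank C_0 − rank ∂_1 = 8 − 7 = 1, and the invariant factors of ∂_1 are all 1, so H_0 ≅ Z.
  H_1: rank ker ∂_1 − rank ∂_2 = (24 − 7) − 15 = 2, and the invariant factors of ∂_2 are all 1, so H_1 ≅ Z^2.
  H_2: rank ker ∂_2 − rank ∂_3 = (16 − 15) − 0 = 1, and there is no ∂_3, so H_2 ≅ Z.

As a check, the Euler characteristic is 8 − 24 + 16 = 0, which agrees with 1 − 2 + 1 = 0.
(K is a triangulation of the torus T^2.)

H_0 = Z,  H_1 = Z^2,  H_2 = Z.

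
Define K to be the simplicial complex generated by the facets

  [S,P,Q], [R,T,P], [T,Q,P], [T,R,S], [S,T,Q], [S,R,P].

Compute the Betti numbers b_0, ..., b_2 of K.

Fix the vertex order P < Q < R < S < T and write every simplex with vertices in increasing order. Then dim K = 2 and the simplices of K are:

  0-simplices (5): P, Q, R, S, T
  1-simplices (9): PQ, PR, PS, PT, QS, QT, RS, RT, ST
  2-simplices (6): PQS, PQT, PRS, PRT, QST, RST

so the chain groups are C_0 ≅ Z^5, C_1 ≅ Z^9, C_2 ≅ Z^6.

∂_1: C_1 → C_0 sends each edge [p,q] (with p < q) to q − p.
This gives a 5×9 integer matrix of rank 4; reducing to Smith normal form yields diagonal entries (1,1,1,1).

∂_2: C_2 → C_1 sends each 2-simplex [p,q,r] to [q,r] − [p,r] + [p,q]. For instance
  ∂PRS = RS − PS + PR,
  ∂PRT = RT − PT + PR.
The 9×6 boundary matrix has rank 5 and Smith normal form diag(1,1,1,1,1).

Reading off H_k = ker ∂_k / im ∂_{k+1}:

  H_0: rank C_0 − rank ∂_1 = 5 − 4 = 1, and the invariant factors of ∂_1 are all 1, so H_0 ≅ Z.
  H_1: rank ker ∂_1 − rank ∂_2 = (9 − 4) − 5 = 0, and the invariant factors of ∂_2 are all 1, so H_1 ≅ 0.
  H_2: rank ker ∂_2 − rank ∂_3 = (6 − 5) − 0 = 1, and there is no ∂_3, so H_2 ≅ Z.

Hence the Betti numbers are b_0 = 1, b_1 = 0, b_2 = 1.

b_0 = 1, b_1 = 0, b_2 = 1.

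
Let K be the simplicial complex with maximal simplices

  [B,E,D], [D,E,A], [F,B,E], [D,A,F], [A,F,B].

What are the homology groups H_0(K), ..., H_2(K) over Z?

Fix the vertex order A < B < D < E < F and write every simplex with vertices in increasing order. Then dim K = 2 and the simplices of K are:

  0-simplices (5): A, B, D, E, F
  1-simplices (10): AB, AD, AE, AF, BD, BE, BF, DE, DF, EF
  2-simplices (5): ABF, ADE, ADF, BDE, BEF

so the chain groups are C_0 ≅ Z^5, C_1 ≅ Z^10, C_2 ≅ Z^5.

The boundary map ∂_1: C_1 → C_0 maps an edge to its endpoints' difference, ∂[p,q] = q − p. For instance
  ∂BF = F − B.
The 5×10 boundary matrix has rank 4 and Smith normal form diag(1,1,1,1).

∂_2: C_2 → C_1 sends each 2-simplex [p,q,r] to [q,r] − [p,r] + [p,q]. For instance
  ∂ABF = BF − AF + AB,
  ∂ADE = DE − AE + AD.
This gives a 10×5 integer matrix of rank 5; reducing to Smith normal form yields diagonal entries (1,1,1,1,1).

From H_k ≅ ker(∂_k) / im(∂_{k+1}) we obtain:

  H_0: rank C_0 − rank ∂_1 = 5 − 4 = 1, and the invariant factors of ∂_1 are all 1, so H_0 = Z.
  H_1: rank ker ∂_1 − rank ∂_2 = (10 − 4) − 5 = 1, and the invariant factors of ∂_2 are all 1, so H_1 = Z.
  H_2: rank ker ∂_2 − rank ∂_3 = (5 − 5) − 0 = 0, and there is no ∂_3, so H_2 = 0.

(K is a triangulation of the Möbius band.)

H_0 = Z,  H_1 = Z,  H_2 = 0.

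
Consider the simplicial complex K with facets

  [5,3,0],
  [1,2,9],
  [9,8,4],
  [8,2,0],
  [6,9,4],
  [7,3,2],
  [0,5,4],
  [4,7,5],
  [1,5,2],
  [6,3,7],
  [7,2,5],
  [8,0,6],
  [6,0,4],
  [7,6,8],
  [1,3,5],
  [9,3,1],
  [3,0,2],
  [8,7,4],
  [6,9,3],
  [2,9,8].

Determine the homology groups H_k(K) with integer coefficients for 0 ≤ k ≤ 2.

We work with the vertex ordering 0 < 1 < 2 < 3 < 4 < 5 < 6 < 7 < 8 < 9. The simplices of K, each written with vertices in increasing order, are:

  0-simplices (10): [0], [1], [2], [3], [4], [5], [6], [7], [8], [9]
  1-simplices (30): (30 of them)
  2-simplices (20): (20 of them)

giving chain groups C_0 ≅ Z^10, C_1 ≅ Z^30, C_2 ≅ Z^20.

∂_1: C_1 → C_0 is given by ∂[p,q] = [q] − [p].
This gives a 10×30 integer matrix of rank 9; reducing to Smith normal form yields diagonal entries (1,1,1,1,1,1,1,1,1).

Boundary ∂_2: C_2 → C_1 maps a triangle to the signed sum of its edges. For instance
  ∂[3,6,9] = [6,9] − [3,9] + [3,6],
  ∂[0,3,5] = [3,5] − [0,5] + [0,3].
The 30×20 boundary matrix has rank 20 and Smith normal form diag(1,1,1,1,1,1,1,1,1,1,1,1,1,1,1,1,1,1,1,2).

Now H_k = ker ∂_k / im ∂_{k+1}, so:

  H_0: rank C_0 − rank ∂_1 = 10 − 9 = 1, and the invariant factors of ∂_1 are all 1, so H_0 ≅ Z.
  H_1: rank ker ∂_1 − rank ∂_2 = (30 − 9) − 20 = 1, and ∂_2 has invariant factor 2 > 1, so H_1 ≅ Z × Z/2.
  H_2: rank ker ∂_2 − rank ∂_3 = (20 − 20) − 0 = 0, and there is no ∂_3, so H_2 ≅ 0.

As a check, the Euler characteristic is 10 − 30 + 20 = 0, which agrees with 1 − 1 + 0 = 0.

H_0 = Z,  H_1 = Z × Z/2,  H_2 = 0.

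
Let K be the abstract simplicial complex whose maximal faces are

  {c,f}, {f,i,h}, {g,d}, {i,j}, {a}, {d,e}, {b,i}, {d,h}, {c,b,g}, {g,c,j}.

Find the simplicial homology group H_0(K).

Take the total order a < b < c < d < e < f < g < h < i < j on the vertex set. Then K (dimension 2) consists of the simplices:

  0-simplices (10): a, b, c, d, e, f, g, h, i, j
  1-simplices (14): bc, bg, bi, cf, cg, cj, de, dg, dh, fh, fi, gj, hi, ij
  2-simplices (3): bcg, cgj, fhi

giving chain groups C_0 ≅ Z^10, C_1 ≅ Z^14, C_2 ≅ Z^3.

Boundary ∂_1: C_1 → C_0 is given by ∂[p,q] = [q] − [p]. For instance
  ∂hi = i − h.
The 10×14 boundary matrix has rank 8 and Smith normal form diag(1,1,1,1,1,1,1,1).

The boundary map ∂_2: C_2 → C_1 acts by ∂[p,q,r] = [q,r] − [p,r] + [p,q]. For instance
  ∂cgj = gj − cj + cg,
  ∂bcg = cg − bg + bc.
As a 14×3 matrix over Z this has rank 3, with invariant factors (1,1,1).

Reading off H_k = ker ∂_k / im ∂_{k+1}:

  H_0: rank C_0 − rank ∂_1 = 10 − 8 = 2, and the invariant factors of ∂_1 are all 1, so H_0 = Z^2.

H_0 ≅ Z^2.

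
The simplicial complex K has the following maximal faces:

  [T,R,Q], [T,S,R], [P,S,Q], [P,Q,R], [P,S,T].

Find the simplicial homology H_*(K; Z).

H_0 ≅ Z,  H_1 ≅ Z,  H_2 = 0.

K has 5 vertices, 10 edges, 5 triangles.
rank ∂_0 = 0, rank ∂_1 = 4 ⇒ b_0 = 5 − 0 − 4 = 1; all invariant factors of ∂_1 are 1 so no torsion. So H_0 ≅ Z.
rank ∂_1 = 4, rank ∂_2 = 5 ⇒ b_1 = 10 − 4 − 5 = 1; all invariant factors of ∂_2 are 1 so no torsion. So H_1 ≅ Z.
rank ∂_2 = 5, rank ∂_3 = 0 ⇒ b_2 = 5 − 5 − 0 = 0. So H_2 ≅ 0.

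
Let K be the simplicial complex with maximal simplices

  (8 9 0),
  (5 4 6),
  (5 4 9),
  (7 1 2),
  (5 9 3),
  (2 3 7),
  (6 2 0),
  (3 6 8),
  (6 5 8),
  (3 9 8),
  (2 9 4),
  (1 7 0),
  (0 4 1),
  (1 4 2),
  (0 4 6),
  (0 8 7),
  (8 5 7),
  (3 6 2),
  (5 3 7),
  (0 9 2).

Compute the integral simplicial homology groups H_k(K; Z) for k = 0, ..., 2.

We work with the vertex ordering 0 < 1 < 2 < 3 < 4 < 5 < 6 < 7 < 8 < 9. The simplices of K, each written with vertices in increasing order, are:

  0-simplices (10): [0], [1], [2], [3], [4], [5], [6], [7], [8], [9]
  1-simplices (30): (30 of them)
  2-simplices (20): (20 of them)

so the chain groups are C_0 ≅ Z^10, C_1 ≅ Z^30, C_2 ≅ Z^20.

Boundary ∂_1: C_1 → C_0 maps an edge to its endpoints' difference, ∂[p,q] = q − p. For instance
  ∂[2,6] = [6] − [2].
The 10×30 boundary matrix has rank 9 and Smith normal form diag(1,1,1,1,1,1,1,1,1).

∂_2: C_2 → C_1 acts by ∂[p,q,r] = [q,r] − [p,r] + [p,q]. For instance
  ∂[3,6,8] = [6,8] − [3,8] + [3,6],
  ∂[0,8,9] = [8,9] − [0,9] + [0,8].
The 30×20 boundary matrix has rank 20 and Smith normal form diag(1,1,1,1,1,1,1,1,1,1,1,1,1,1,1,1,1,1,1,2).

Reading off H_k = ker ∂_k / im ∂_{k+1}:

  H_0: rank C_0 − rank ∂_1 = 10 − 9 = 1, and the invariant factors of ∂_1 are all 1, so H_0 ≅ Z.
  H_1: rank ker ∂_1 − rank ∂_2 = (30 − 9) − 20 = 1, and ∂_2 has invariant factor 2 > 1, so H_1 ≅ Z ⊕ Z/2.
  H_2: rank ker ∂_2 − rank ∂_3 = (20 − 20) − 0 = 0, and there is no ∂_3, so H_2 ≅ 0.

As a check, the Euler characteristic is 10 − 30 + 20 = 0, which agrees with 1 − 1 + 0 = 0.

H_0 ≅ Z,  H_1 ≅ Z ⊕ Z/2,  H_2 = 0.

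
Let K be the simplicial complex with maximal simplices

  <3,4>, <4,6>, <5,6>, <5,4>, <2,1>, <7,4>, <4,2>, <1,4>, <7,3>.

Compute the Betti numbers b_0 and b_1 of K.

We work with the vertex ordering 1 < 2 < 3 < 4 < 5 < 6 < 7. The simplices of K, each written with vertices in increasing order, are:

  0-simplices (7): [1], [2], [3], [4], [5], [6], [7]
  1-simplices (9): [1,2], [1,4], [2,4], [3,4], [3,7], [4,5], [4,6], [4,7], [5,6]

giving chain groups C_0 ≅ Z^7, C_1 ≅ Z^9.

Boundary ∂_1: C_1 → C_0 sends each edge [p,q] (with p < q) to q − p. For instance
  ∂[3,4] = [4] − [3].
This gives a 7×9 integer matrix of rank 6; reducing to Smith normal form yields diagonal entries (1,1,1,1,1,1).

Now H_k = ker ∂_k / im ∂_{k+1}, so:

  H_0: rank C_0 − rank ∂_1 = 7 − 6 = 1, and the invariant factors of ∂_1 are all 1, so H_0 = Z.
  H_1: rank ker ∂_1 − rank ∂_2 = (9 − 6) − 0 = 3, and there is no ∂_2, so H_1 = Z^3.

As a check, the Euler characteristic is 7 − 9 = -2, which agrees with 1 − 3 = -2.

Hence the Betti numbers are b_0 = 1, b_1 = 3.

b_0 = 1, b_1 = 3.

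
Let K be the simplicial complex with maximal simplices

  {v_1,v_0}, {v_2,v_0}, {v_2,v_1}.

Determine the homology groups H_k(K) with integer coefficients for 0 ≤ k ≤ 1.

H_0 = Z,  H_1 = Z.

Take the total order v_0 < v_1 < v_2 on the vertex set. Then K (dimension 1) consists of the simplices:

  0-simplices (3): [v_0], [v_1], [v_2]
  1-simplices (3): [v_0,v_1], [v_0,v_2], [v_1,v_2]

so the chain groups are C_0 ≅ Z^3, C_1 ≅ Z^3.

∂_1: C_1 → C_0 sends each edge [p,q] (with p < q) to q − p. For instance
  ∂[v_0,v_2] = [v_2] − [v_0].
The resulting 3×3 matrix has rank 2, and its Smith normal form has invariant factors (1,1).

Reading off H_k = ker ∂_k / im ∂_{k+1}:

  H_0: rank C_0 − rank ∂_1 = 3 − 2 = 1, and the invariant factors of ∂_1 are all 1, so H_0 ≅ Z.
  H_1: rank ker ∂_1 − rank ∂_2 = (3 − 2) − 0 = 1, and there is no ∂_2, so H_1 ≅ Z.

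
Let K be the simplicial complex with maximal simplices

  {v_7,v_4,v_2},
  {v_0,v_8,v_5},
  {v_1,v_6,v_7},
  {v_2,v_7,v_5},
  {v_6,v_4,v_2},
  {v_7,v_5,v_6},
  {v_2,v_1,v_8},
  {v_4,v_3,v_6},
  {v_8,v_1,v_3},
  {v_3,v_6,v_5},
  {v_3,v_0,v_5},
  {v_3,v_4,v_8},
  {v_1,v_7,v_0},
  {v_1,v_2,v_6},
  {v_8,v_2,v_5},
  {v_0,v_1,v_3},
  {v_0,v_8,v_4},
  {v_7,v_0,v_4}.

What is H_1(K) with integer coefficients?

We work with the vertex ordering v_0 < v_1 < v_2 < v_3 < v_4 < v_5 < v_6 < v_7 < v_8. The simplices of K, each written with vertices in increasing order, are:

  0-simplices (9): [v_0], [v_1], [v_2], [v_3], [v_4], [v_5], [v_6], [v_7], [v_8]
  1-simplices (27): (27 of them)
  2-simplices (18): (18 of them)

so the chain groups are C_0 ≅ Z^9, C_1 ≅ Z^27, C_2 ≅ Z^18.

∂_1: C_1 → C_0 maps an edge to its endpoints' difference, ∂[p,q] = q − p. For instance
  ∂[v_0,v_8] = [v_8] − [v_0].
The resulting 9×27 matrix has rank 8, and its Smith normal form has invariant factors (1,1,1,1,1,1,1,1).

The boundary map ∂_2: C_2 → C_1 maps a triangle to the signed sum of its edges. For instance
  ∂[v_0,v_3,v_5] = [v_3,v_5] − [v_0,v_5] + [v_0,v_3],
  ∂[v_2,v_5,v_8] = [v_5,v_8] − [v_2,v_8] + [v_2,v_5].
The resulting 27×18 matrix has rank 18, and its Smith normal form has invariant factors (1,1,1,1,1,1,1,1,1,1,1,1,1,1,1,1,1,2).

Computing H_k = (kernel of ∂_k) / (image of ∂_{k+1}):

  H_1: rank ker ∂_1 − rank ∂_2 = (27 − 8) − 18 = 1, and ∂_2 has invariant factor 2 > 1, so H_1 = Z ⊕ Z/2Z.

H_1 = Z ⊕ Z/2Z.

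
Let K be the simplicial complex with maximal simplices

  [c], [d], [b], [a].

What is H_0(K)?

H_0 ≅ Z^4.

Take the total order a < b < c < d on the vertex set. Then K (dimension 0) consists of the simplices:

  0-simplices (4): a, b, c, d

so the chain groups are C_0 ≅ Z^4.

Computing H_k = (kernel of ∂_k) / (image of ∂_{k+1}):

  H_0: rank C_0 − rank ∂_1 = 4 − 0 = 4, and there is no ∂_1, so H_0 = Z^4.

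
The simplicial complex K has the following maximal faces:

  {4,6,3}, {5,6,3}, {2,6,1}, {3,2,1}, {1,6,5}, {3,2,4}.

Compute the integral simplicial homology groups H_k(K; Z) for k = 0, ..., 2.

K has 6 vertices, 12 edges, 6 triangles.
rank ∂_0 = 0, rank ∂_1 = 5 ⇒ b_0 = 6 − 0 − 5 = 1; all invariant factors of ∂_1 are 1 so no torsion. So H_0 = Z.
rank ∂_1 = 5, rank ∂_2 = 6 ⇒ b_1 = 12 − 5 − 6 = 1; all invariant factors of ∂_2 are 1 so no torsion. So H_1 = Z.
rank ∂_2 = 6, rank ∂_3 = 0 ⇒ b_2 = 6 − 6 − 0 = 0. So H_2 = 0.

H_0 = Z,  H_1 = Z,  H_2 = 0.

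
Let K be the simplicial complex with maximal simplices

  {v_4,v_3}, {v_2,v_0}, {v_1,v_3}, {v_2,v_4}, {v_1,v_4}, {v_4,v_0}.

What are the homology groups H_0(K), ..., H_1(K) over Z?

We work with the vertex ordering v_0 < v_1 < v_2 < v_3 < v_4. The simplices of K, each written with vertices in increasing order, are:

  0-simplices (5): [v_0], [v_1], [v_2], [v_3], [v_4]
  1-simplices (6): [v_0,v_2], [v_0,v_4], [v_1,v_3], [v_1,v_4], [v_2,v_4], [v_3,v_4]

giving chain groups C_0 ≅ Z^5, C_1 ≅ Z^6.

Boundary ∂_1: C_1 → C_0 sends each edge [p,q] (with p < q) to q − p. For instance
  ∂[v_0,v_2] = [v_2] − [v_0].
The resulting 5×6 matrix has rank 4, and its Smith normal form has invariant factors (1,1,1,1).

Now H_k = ker ∂_k / im ∂_{k+1}, so:

  H_0: rank C_0 − rank ∂_1 = 5 − 4 = 1, and the invariant factors of ∂_1 are all 1, so H_0 = Z.
  H_1: rank ker ∂_1 − rank ∂_2 = (6 − 4) − 0 = 2, and there is no ∂_2, so H_1 = Z^2.

As a check, the Euler characteristic is 5 − 6 = -1, which agrees with 1 − 2 = -1.

H_0 ≅ Z,  H_1 ≅ Z^2.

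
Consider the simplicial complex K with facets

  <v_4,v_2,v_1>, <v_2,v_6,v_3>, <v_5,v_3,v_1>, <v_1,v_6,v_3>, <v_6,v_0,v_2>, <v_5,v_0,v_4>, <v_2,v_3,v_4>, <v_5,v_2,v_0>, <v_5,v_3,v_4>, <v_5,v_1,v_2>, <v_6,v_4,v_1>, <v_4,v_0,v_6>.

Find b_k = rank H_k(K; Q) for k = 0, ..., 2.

b_0 = 1, b_1 = 0, b_2 = 0.

Fix the vertex order v_0 < v_1 < v_2 < v_3 < v_4 < v_5 < v_6 and write every simplex with vertices in increasing order. Then dim K = 2 and the simplices of K are:

  0-simplices (7): [v_0], [v_1], [v_2], [v_3], [v_4], [v_5], [v_6]
  1-simplices (18): (18 of them)
  2-simplices (12): (12 of them)

so the chain groups are C_0 ≅ Z^7, C_1 ≅ Z^18, C_2 ≅ Z^12.

The boundary map ∂_1: C_1 → C_0 sends each edge [p,q] (with p < q) to q − p. For instance
  ∂[v_0,v_5] = [v_5] − [v_0].
As a 7×18 matrix over Z this has rank 6, with invariant factors (1,1,1,1,1,1).

Boundary ∂_2: C_2 → C_1 maps a triangle to the signed sum of its edges. For instance
  ∂[v_1,v_4,v_6] = [v_4,v_6] − [v_1,v_6] + [v_1,v_4],
  ∂[v_3,v_4,v_5] = [v_4,v_5] − [v_3,v_5] + [v_3,v_4].
The 18×12 boundary matrix has rank 12 and Smith normal form diag(1,1,1,1,1,1,1,1,1,1,1,2).

Now H_k = ker ∂_k / im ∂_{k+1}, so:

  H_0: rank C_0 − rank ∂_1 = 7 − 6 = 1, and the invariant factors of ∂_1 are all 1, so H_0 ≅ Z.
  H_1: rank ker ∂_1 − rank ∂_2 = (18 − 6) − 12 = 0, and ∂_2 has invariant factor 2 > 1, so H_1 ≅ Z/2Z.
  H_2: rank ker ∂_2 − rank ∂_3 = (12 − 12) − 0 = 0, and there is no ∂_3, so H_2 ≅ 0.

As a check, the Euler characteristic is 7 − 18 + 12 = 1, which agrees with 1 − 0 + 0 = 1.
(K is a triangulation of the real projective plane RP^2.)

Hence the Betti numbers are b_0 = 1, b_1 = 0, b_2 = 0.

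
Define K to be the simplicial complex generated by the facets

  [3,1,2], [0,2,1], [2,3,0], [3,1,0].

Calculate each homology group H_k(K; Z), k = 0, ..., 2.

Fix the vertex order 0 < 1 < 2 < 3 and write every simplex with vertices in increasing order. Then dim K = 2 and the simplices of K are:

  0-simplices (4): [0], [1], [2], [3]
  1-simplices (6): [0,1], [0,2], [0,3], [1,2], [1,3], [2,3]
  2-simplices (4): [0,1,2], [0,1,3], [0,2,3], [1,2,3]

so the chain groups are C_0 ≅ Z^4, C_1 ≅ Z^6, C_2 ≅ Z^4.

Boundary ∂_1: C_1 → C_0 sends each edge [p,q] (with p < q) to q − p. For instance
  ∂[0,3] = [3] − [0].
As a 4×6 matrix over Z this has rank 3, with invariant factors (1,1,1).

∂_2: C_2 → C_1 acts by ∂[p,q,r] = [q,r] − [p,r] + [p,q]. For instance
  ∂[0,1,3] = [1,3] − [0,3] + [0,1],
  ∂[1,2,3] = [2,3] − [1,3] + [1,2].
The resulting 6×4 matrix has rank 3, and its Smith normal form has invariant factors (1,1,1).

Now H_k = ker ∂_k / im ∂_{k+1}, so:

  H_0: rank C_0 − rank ∂_1 = 4 − 3 = 1, and the invariant factors of ∂_1 are all 1, so H_0 ≅ Z.
  H_1: rank ker ∂_1 − rank ∂_2 = (6 − 3) − 3 = 0, and the invariant factors of ∂_2 are all 1, so H_1 ≅ 0.
  H_2: rank ker ∂_2 − rank ∂_3 = (4 − 3) − 0 = 1, and there is no ∂_3, so H_2 ≅ Z.

H_0 = Z,  H_1 = 0,  H_2 = Z.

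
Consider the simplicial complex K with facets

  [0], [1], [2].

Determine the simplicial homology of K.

H_0 = Z^3.

We work with the vertex ordering 0 < 1 < 2. The simplices of K, each written with vertices in increasing order, are:

  0-simplices (3): [0], [1], [2]

so the chain groups are C_0 ≅ Z^3.

From H_k ≅ ker(∂_k) / im(∂_{k+1}) we obtain:

  H_0: rank C_0 − rank ∂_1 = 3 − 0 = 3, and there is no ∂_1, so H_0 ≅ Z^3.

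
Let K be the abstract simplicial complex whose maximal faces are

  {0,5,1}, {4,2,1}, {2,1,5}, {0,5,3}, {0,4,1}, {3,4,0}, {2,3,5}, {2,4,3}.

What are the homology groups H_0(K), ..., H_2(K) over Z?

H_0 ≅ Z,  H_1 = 0,  H_2 ≅ Z.

We work with the vertex ordering 0 < 1 < 2 < 3 < 4 < 5. The simplices of K, each written with vertices in increasing order, are:

  0-simplices (6): [0], [1], [2], [3], [4], [5]
  1-simplices (12): [0,1], [0,3], [0,4], [0,5], [1,2], [1,4], [1,5], [2,3], [2,4], [2,5], [3,4], [3,5]
  2-simplices (8): [0,1,4], [0,1,5], [0,3,4], [0,3,5], [1,2,4], [1,2,5], [2,3,4], [2,3,5]

so the chain groups are C_0 ≅ Z^6, C_1 ≅ Z^12, C_2 ≅ Z^8.

Boundary ∂_1: C_1 → C_0 is given by ∂[p,q] = [q] − [p]. For instance
  ∂[2,5] = [5] − [2].
As a 6×12 matrix over Z this has rank 5, with invariant factors (1,1,1,1,1).

Boundary ∂_2: C_2 → C_1 acts by ∂[p,q,r] = [q,r] − [p,r] + [p,q]. For instance
  ∂[0,1,4] = [1,4] − [0,4] + [0,1],
  ∂[1,2,4] = [2,4] − [1,4] + [1,2].
This gives a 12×8 integer matrix of rank 7; reducing to Smith normal form yields diagonal entries (1,1,1,1,1,1,1).

Computing H_k = (kernel of ∂_k) / (image of ∂_{k+1}):

  H_0: rank C_0 − rank ∂_1 = 6 − 5 = 1, and the invariant factors of ∂_1 are all 1, so H_0 ≅ Z.
  H_1: rank ker ∂_1 − rank ∂_2 = (12 − 5) − 7 = 0, and the invariant factors of ∂_2 are all 1, so H_1 ≅ 0.
  H_2: rank ker ∂_2 − rank ∂_3 = (8 − 7) − 0 = 1, and there is no ∂_3, so H_2 ≅ Z.

As a check, the Euler characteristic is 6 − 12 + 8 = 2, which agrees with 1 − 0 + 1 = 2.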